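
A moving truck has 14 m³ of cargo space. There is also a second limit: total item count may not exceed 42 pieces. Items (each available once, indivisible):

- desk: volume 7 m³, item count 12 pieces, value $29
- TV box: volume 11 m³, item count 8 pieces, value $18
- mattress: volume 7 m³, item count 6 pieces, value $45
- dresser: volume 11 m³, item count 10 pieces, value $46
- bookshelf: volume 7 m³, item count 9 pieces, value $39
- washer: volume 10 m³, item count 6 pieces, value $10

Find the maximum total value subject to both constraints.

$84

Feasible sets respecting both limits:
- mattress+bookshelf: volume 14, item count 15, value 84
- desk+mattress: volume 14, item count 18, value 74
- desk+bookshelf: volume 14, item count 21, value 68
Best: $84.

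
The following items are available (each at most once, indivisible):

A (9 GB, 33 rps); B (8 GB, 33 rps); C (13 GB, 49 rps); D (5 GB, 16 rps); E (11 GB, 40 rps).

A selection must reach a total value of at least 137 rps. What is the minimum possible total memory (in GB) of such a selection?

37

Subsets with value ≥ 137, sorted by total memory:
- B+C+D+E: memory 37, value 138
- A+C+D+E: memory 38, value 138
- A+B+C+E: memory 41, value 155
- A+B+C+D+E: memory 46, value 171
Minimum memory: 37 GB.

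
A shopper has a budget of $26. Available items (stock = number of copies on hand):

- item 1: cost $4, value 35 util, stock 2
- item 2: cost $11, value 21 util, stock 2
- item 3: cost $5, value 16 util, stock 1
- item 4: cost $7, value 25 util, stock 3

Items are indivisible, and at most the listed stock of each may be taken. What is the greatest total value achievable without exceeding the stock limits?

Best selections within cost 26 and stock limits:
- 2×item 1 + 2×item 4: cost 22, value 120
- 2×item 1 + 1×item 2 + 1×item 4: cost 26, value 116
- 2×item 1 + 1×item 3 + 1×item 4: cost 20, value 111
Best: 120 util.

120 util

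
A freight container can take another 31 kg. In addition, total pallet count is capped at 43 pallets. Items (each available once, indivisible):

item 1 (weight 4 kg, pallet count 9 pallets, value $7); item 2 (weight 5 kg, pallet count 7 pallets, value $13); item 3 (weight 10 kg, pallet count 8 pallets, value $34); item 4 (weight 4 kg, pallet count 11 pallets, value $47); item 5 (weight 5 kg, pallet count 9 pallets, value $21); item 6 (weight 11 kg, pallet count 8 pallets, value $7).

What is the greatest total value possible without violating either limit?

$115

Feasible sets respecting both limits:
- item 2+item 3+item 4+item 5: weight 24, pallet count 35, value 115
- item 1+item 3+item 4+item 5: weight 23, pallet count 37, value 109
- item 3+item 4+item 5+item 6: weight 30, pallet count 36, value 109
Best: $115.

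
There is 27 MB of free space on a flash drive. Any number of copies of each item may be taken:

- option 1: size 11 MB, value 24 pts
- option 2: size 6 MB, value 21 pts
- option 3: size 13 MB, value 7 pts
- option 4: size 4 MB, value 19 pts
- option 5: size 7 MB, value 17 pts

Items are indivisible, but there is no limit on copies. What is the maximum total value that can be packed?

Best value-per-unit is option 4 at 19/4; filling with it alone gives 6×19 = 114.
Optimal mix: 1×option 2 + 5×option 4 → size 26, value 116.

116 pts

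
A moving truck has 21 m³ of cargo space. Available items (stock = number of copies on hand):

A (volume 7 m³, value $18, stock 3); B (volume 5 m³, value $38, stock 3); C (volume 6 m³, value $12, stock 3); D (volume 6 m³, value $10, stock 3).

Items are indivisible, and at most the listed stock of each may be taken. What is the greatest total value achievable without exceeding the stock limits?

Top feasible selections:
- 3×B + 1×C: volume 21, value 126
- 3×B + 1×D: volume 21, value 124
- 3×B: volume 15, value 114
- 1×A + 2×B: volume 17, value 94
Best: $126.

$126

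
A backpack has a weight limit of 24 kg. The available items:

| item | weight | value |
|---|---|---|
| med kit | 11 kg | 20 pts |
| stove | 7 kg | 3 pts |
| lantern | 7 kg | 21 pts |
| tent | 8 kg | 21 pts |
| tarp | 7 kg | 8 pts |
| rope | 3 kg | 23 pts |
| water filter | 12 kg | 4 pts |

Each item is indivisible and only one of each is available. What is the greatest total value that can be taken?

65 pts

Check high-value combinations within 24 kg:
- lantern+tent+rope: weight 7+8+3=18, value 21+21+23=65
- med kit+lantern+rope: weight 11+7+3=21, value 20+21+23=64
- med kit+tent+rope: weight 11+8+3=22, value 20+21+23=64
- stove+lantern+tarp+rope: weight 7+7+7+3=24, value 3+21+8+23=55
- lantern+tarp+rope: weight 7+7+3=17, value 21+8+23=52
Best: 65 pts.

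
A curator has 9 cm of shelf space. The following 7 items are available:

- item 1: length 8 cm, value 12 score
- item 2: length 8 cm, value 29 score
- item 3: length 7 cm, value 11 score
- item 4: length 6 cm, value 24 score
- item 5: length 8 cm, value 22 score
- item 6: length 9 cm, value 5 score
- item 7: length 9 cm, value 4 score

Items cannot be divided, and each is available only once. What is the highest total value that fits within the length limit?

This is a 0/1 knapsack; check combinations near the capacity.
- item 2: length 8, value 29
- item 4: length 6, value 24
- item 5: length 8, value 22
- item 1: length 8, value 12
- item 3: length 7, value 11
Best: 29 score.

29 score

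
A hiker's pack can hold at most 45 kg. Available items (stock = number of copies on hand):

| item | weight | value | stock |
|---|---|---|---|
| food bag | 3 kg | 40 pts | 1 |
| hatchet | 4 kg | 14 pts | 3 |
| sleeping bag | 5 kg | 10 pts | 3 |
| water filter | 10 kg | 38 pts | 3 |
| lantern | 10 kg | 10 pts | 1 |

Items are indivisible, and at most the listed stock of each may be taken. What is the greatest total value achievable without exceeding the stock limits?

Top feasible selections:
- 1×food bag + 3×hatchet + 3×water filter: weight 45, value 196
- 1×food bag + 2×hatchet + 3×water filter: weight 41, value 182
- 1×food bag + 1×hatchet + 1×sleeping bag + 3×water filter: weight 42, value 178
- 1×food bag + 3×hatchet + 2×sleeping bag + 2×water filter: weight 45, value 178
Best: 196 pts.

196 pts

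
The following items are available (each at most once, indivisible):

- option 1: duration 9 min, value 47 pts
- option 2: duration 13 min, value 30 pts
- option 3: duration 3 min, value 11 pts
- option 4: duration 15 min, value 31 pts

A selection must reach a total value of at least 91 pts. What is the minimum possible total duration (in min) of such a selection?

Subsets with value ≥ 91, sorted by total duration:
- option 1+option 2+option 4: duration 37, value 108
- option 1+option 2+option 3+option 4: duration 40, value 119
Minimum duration: 37 min.

37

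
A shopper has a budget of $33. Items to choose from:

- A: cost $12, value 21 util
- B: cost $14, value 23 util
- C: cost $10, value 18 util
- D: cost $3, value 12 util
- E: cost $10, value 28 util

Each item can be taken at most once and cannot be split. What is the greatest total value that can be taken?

Check high-value combinations within $33:
- A+C+E: cost 12+10+10=32, value 21+18+28=67
- B+D+E: cost 14+3+10=27, value 23+12+28=63
- A+D+E: cost 12+3+10=25, value 21+12+28=61
- C+D+E: cost 10+3+10=23, value 18+12+28=58
- A+B+D: cost 12+14+3=29, value 21+23+12=56
Best: 67 util.

67 util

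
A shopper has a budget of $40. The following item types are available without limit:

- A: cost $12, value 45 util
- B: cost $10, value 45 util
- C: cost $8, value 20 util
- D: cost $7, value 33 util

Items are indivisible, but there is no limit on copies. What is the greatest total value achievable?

Best value-per-unit is D at 33/7; filling with it alone gives 5×33 = 165.
Optimal mix: 4×B → cost 40, value 180.

180 util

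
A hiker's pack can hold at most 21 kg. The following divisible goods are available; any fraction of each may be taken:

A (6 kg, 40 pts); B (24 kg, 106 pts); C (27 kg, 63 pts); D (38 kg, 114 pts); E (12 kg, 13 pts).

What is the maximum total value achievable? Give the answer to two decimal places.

106.25

Take in order of value per unit:
- A (40/6 per unit): all 6 → value 40, running total 40.00
- B (106/24 per unit): 15 of 24 → value 15×106/24 = 66.2500, running total 106.25
Total 106.25.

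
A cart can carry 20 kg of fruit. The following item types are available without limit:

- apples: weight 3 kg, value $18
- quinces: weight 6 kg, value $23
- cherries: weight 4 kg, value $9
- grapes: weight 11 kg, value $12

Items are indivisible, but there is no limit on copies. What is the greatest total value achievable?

$108

Best value-per-unit is apples at 18/3, and filling with it alone uses weight 6×3=18. No mix of the others beats 6×18 = 108.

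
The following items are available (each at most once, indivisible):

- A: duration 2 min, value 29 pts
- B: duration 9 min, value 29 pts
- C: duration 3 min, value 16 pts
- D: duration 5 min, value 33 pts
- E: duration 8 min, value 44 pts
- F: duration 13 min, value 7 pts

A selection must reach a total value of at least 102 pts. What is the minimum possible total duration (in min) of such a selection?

Subsets with value ≥ 102, sorted by total duration:
- A+D+E: duration 15, value 106
- A+C+D+E: duration 18, value 122
- A+B+C+D: duration 19, value 107
Minimum duration: 15 min.

15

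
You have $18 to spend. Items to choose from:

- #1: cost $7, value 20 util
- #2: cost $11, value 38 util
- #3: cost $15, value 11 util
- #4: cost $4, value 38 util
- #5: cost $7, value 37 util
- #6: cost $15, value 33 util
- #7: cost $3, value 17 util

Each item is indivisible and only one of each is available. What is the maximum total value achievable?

95 util

Check high-value combinations within $18:
- #1+#4+#5: cost 7+4+7=18, value 20+38+37=95
- #2+#4+#7: cost 11+4+3=18, value 38+38+17=93
- #4+#5+#7: cost 4+7+3=14, value 38+37+17=92
Best: 95 util.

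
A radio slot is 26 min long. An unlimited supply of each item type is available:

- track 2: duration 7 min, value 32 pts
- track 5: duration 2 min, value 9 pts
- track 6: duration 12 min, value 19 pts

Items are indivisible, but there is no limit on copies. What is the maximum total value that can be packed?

Best value-per-unit is track 2 at 32/7; filling with it alone gives 3×32 = 96.
Optimal mix: 2×track 2 + 6×track 5 → duration 26, value 118.

118 pts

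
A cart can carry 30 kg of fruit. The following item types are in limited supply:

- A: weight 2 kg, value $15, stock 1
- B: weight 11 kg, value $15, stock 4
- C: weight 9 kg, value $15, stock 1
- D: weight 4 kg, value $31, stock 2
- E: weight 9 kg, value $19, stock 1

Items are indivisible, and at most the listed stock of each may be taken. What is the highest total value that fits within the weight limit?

Best selections within weight 30 and stock limits:
- 1×A + 1×C + 2×D + 1×E: weight 28, value 111
- 1×A + 1×B + 2×D + 1×E: weight 30, value 111
- 1×A + 1×B + 1×C + 2×D: weight 30, value 107
Best: $111.

$111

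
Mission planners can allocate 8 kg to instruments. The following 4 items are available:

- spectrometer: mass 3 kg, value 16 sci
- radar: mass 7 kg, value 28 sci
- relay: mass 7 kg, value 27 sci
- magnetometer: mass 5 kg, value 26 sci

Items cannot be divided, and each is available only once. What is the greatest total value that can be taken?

This is a 0/1 knapsack; check combinations near the capacity.
- spectrometer+magnetometer: mass 3+5=8, value 16+26=42
- radar: mass 7, value 28
- relay: mass 7, value 27
- magnetometer: mass 5, value 26
Best: 42 sci.

42 sci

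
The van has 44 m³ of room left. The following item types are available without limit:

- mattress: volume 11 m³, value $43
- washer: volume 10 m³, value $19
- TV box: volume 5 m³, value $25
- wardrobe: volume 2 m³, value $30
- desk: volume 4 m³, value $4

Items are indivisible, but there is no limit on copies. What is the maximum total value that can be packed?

Best value-per-unit is wardrobe at 30/2, and filling with it alone uses volume 22×2=44. No mix of the others beats 22×30 = 660.

$660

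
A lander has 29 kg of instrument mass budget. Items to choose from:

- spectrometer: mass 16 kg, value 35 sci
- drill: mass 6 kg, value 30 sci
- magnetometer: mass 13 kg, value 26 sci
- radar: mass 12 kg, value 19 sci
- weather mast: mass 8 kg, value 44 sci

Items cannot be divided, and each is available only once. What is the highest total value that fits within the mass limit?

Check high-value combinations within 29 kg:
- drill+magnetometer+weather mast: mass 6+13+8=27, value 30+26+44=100
- drill+radar+weather mast: mass 6+12+8=26, value 30+19+44=93
- spectrometer+weather mast: mass 16+8=24, value 35+44=79
Best: 100 sci.

100 sci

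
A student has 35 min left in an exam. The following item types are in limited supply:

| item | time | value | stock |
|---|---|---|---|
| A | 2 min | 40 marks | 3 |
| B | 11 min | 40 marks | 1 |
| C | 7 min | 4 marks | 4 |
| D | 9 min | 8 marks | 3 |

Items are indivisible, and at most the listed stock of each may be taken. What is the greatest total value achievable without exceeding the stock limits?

Top feasible selections:
- 3×A + 1×B + 2×D: time 35, value 176
- 3×A + 1×B + 1×C + 1×D: time 33, value 172
- 3×A + 1×B + 1×D: time 26, value 168
- 3×A + 1×B + 2×C: time 31, value 168
Best: 176 marks.

176 marks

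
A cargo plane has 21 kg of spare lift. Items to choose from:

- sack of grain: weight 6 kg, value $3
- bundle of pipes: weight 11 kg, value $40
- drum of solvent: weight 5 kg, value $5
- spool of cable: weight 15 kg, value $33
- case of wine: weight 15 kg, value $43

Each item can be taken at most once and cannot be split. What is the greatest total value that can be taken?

Check high-value combinations within 21 kg:
- drum of solvent+case of wine: weight 5+15=20, value 5+43=48
- sack of grain+case of wine: weight 6+15=21, value 3+43=46
- bundle of pipes+drum of solvent: weight 11+5=16, value 40+5=45
Best: $48.

$48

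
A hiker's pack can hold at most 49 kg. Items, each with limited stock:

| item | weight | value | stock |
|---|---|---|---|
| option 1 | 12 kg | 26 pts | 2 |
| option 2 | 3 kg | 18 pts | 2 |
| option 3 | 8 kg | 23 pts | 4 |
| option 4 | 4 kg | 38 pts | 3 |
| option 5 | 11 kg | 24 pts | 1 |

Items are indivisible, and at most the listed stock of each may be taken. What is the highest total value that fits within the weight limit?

224 pts

Best selections within weight 49 and stock limits:
- 1×option 2 + 4×option 3 + 3×option 4: weight 47, value 224
- 1×option 1 + 2×option 2 + 1×option 3 + 3×option 4 + 1×option 5: weight 49, value 223
Best: 224 pts.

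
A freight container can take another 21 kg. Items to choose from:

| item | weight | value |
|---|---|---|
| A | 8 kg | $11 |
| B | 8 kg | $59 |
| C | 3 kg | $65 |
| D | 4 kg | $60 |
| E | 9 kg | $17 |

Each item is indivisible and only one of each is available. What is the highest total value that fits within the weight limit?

$184

Check high-value combinations within 21 kg:
- B+C+D: weight 8+3+4=15, value 59+65+60=184
- C+D+E: weight 3+4+9=16, value 65+60+17=142
- B+C+E: weight 8+3+9=20, value 59+65+17=141
Best: $184.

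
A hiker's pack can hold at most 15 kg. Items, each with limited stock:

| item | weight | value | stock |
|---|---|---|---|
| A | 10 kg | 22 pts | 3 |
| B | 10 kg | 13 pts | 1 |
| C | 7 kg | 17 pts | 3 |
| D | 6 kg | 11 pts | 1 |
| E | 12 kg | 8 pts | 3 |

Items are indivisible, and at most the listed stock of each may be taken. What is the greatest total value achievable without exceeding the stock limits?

34 pts

Top feasible selections:
- 2×C: weight 14, value 34
- 1×C + 1×D: weight 13, value 28
Best: 34 pts.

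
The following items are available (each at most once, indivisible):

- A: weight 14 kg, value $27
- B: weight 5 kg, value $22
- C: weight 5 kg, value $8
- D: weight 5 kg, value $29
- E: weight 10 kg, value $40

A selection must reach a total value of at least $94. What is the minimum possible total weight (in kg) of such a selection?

25

Subsets with value ≥ 94, sorted by total weight:
- B+C+D+E: weight 25, value 99
- A+D+E: weight 29, value 96
- A+B+D+E: weight 34, value 118
Minimum weight: 25 kg.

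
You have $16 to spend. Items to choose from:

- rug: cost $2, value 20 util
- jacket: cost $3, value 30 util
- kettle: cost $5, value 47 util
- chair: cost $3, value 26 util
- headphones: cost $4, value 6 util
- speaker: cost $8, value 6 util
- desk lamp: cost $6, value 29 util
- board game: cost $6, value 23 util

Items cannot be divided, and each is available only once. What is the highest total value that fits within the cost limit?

Check high-value combinations within $16:
- rug+jacket+kettle+desk lamp: cost 2+3+5+6=16, value 20+30+47+29=126
- rug+jacket+kettle+chair: cost 2+3+5+3=13, value 20+30+47+26=123
- rug+kettle+chair+desk lamp: cost 2+5+3+6=16, value 20+47+26+29=122
- rug+jacket+kettle+board game: cost 2+3+5+6=16, value 20+30+47+23=120
- rug+kettle+chair+board game: cost 2+5+3+6=16, value 20+47+26+23=116
Best: 126 util.

126 util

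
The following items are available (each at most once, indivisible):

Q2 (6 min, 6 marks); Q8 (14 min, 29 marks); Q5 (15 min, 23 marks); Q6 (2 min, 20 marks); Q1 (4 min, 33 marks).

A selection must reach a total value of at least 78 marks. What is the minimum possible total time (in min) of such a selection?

20

Subsets with value ≥ 78, sorted by total time:
- Q8+Q6+Q1: time 20, value 82
- Q2+Q8+Q6+Q1: time 26, value 88
- Q2+Q5+Q6+Q1: time 27, value 82
- Q8+Q5+Q1: time 33, value 85
Minimum time: 20 min.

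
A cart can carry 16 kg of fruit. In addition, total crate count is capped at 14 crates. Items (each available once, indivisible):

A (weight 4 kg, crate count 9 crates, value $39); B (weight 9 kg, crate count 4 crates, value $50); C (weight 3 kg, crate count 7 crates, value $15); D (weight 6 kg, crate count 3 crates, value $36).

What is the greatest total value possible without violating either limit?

Feasible sets respecting both limits:
- A+B: weight 13, crate count 13, value 89
- B+D: weight 15, crate count 7, value 86
- A+D: weight 10, crate count 12, value 75
Best: $89.

$89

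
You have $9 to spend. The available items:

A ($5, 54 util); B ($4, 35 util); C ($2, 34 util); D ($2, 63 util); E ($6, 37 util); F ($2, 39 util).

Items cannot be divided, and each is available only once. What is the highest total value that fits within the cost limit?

156 util

Check high-value combinations within $9:
- A+D+F: cost 5+2+2=9, value 54+63+39=156
- A+C+D: cost 5+2+2=9, value 54+34+63=151
- B+D+F: cost 4+2+2=8, value 35+63+39=137
Best: 156 util.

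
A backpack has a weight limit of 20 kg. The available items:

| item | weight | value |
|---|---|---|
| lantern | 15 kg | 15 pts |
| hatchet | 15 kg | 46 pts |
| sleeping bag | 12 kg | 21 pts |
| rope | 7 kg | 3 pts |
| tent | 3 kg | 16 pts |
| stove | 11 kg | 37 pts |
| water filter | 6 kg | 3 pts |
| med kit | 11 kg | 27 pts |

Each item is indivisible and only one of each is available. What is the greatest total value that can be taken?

This is a 0/1 knapsack; check combinations near the capacity.
- hatchet+tent: weight 15+3=18, value 46+16=62
- tent+stove+water filter: weight 3+11+6=20, value 16+37+3=56
- tent+stove: weight 3+11=14, value 16+37=53
Best: 62 pts.

62 pts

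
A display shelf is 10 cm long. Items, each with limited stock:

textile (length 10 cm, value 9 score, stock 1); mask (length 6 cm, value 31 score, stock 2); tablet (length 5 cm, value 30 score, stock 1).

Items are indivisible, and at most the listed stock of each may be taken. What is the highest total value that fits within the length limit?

31 score

Top feasible selections:
- 1×mask: length 6, value 31
- 1×tablet: length 5, value 30
Best: 31 score.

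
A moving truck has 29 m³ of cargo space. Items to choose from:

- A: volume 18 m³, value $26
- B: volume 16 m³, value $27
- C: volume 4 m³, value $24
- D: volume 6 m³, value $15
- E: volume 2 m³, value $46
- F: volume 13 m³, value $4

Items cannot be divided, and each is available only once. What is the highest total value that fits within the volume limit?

$112

Check high-value combinations within 29 m³:
- B+C+D+E: volume 16+4+6+2=28, value 27+24+15+46=112
- B+C+E: volume 16+4+2=22, value 27+24+46=97
- A+C+E: volume 18+4+2=24, value 26+24+46=96
- C+D+E+F: volume 4+6+2+13=25, value 24+15+46+4=89
- B+D+E: volume 16+6+2=24, value 27+15+46=88
Best: $112.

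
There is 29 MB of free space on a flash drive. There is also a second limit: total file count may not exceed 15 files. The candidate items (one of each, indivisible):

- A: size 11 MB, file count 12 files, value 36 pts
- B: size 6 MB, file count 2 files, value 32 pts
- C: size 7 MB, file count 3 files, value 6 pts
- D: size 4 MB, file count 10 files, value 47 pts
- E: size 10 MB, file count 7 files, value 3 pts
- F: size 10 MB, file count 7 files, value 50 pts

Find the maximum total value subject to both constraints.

88 pts

Feasible sets respecting both limits:
- B+C+F: size 23, file count 12, value 88
- B+C+D: size 17, file count 15, value 85
- B+F: size 16, file count 9, value 82
Best: 88 pts.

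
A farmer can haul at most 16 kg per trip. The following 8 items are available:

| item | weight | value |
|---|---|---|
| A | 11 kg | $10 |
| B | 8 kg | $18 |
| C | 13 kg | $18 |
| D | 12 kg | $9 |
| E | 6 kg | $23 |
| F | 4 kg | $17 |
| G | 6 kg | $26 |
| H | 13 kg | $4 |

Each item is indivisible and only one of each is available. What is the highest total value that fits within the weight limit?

$66

Check high-value combinations within 16 kg:
- E+F+G: weight 6+4+6=16, value 23+17+26=66
- E+G: weight 6+6=12, value 23+26=49
- B+G: weight 8+6=14, value 18+26=44
Best: $66.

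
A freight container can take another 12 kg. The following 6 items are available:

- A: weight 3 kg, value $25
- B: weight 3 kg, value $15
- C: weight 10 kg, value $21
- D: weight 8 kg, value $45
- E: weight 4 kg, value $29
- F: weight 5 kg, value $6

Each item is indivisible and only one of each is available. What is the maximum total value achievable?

Check high-value combinations within 12 kg:
- D+E: weight 8+4=12, value 45+29=74
- A+D: weight 3+8=11, value 25+45=70
- A+B+E: weight 3+3+4=10, value 25+15+29=69
- B+D: weight 3+8=11, value 15+45=60
Best: $74.

$74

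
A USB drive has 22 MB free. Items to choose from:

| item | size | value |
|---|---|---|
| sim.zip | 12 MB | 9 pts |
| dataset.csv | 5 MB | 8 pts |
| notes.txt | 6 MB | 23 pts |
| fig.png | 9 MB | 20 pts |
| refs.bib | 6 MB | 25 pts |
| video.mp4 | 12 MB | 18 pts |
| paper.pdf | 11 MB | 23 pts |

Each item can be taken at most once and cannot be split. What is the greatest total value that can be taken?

68 pts

Check high-value combinations within 22 MB:
- notes.txt+fig.png+refs.bib: size 6+9+6=21, value 23+20+25=68
- dataset.csv+notes.txt+refs.bib: size 5+6+6=17, value 8+23+25=56
- dataset.csv+refs.bib+paper.pdf: size 5+6+11=22, value 8+25+23=56
Best: 68 pts.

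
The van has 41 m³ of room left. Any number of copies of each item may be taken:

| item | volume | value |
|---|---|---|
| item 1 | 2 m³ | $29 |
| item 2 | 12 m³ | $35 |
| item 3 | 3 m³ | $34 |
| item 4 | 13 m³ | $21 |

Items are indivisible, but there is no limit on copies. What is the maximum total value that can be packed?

Best value-per-unit is item 1 at 29/2; filling with it alone gives 20×29 = 580.
Optimal mix: 19×item 1 + 1×item 3 → volume 41, value 585.

$585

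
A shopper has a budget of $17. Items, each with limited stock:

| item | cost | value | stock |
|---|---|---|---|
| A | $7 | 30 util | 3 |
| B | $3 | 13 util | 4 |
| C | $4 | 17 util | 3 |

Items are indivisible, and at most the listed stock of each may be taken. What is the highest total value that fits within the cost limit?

Top feasible selections:
- 3×B + 2×C: cost 17, value 73
- 1×A + 2×B + 1×C: cost 17, value 73
- 2×A + 1×B: cost 17, value 73
Best: 73 util.

73 util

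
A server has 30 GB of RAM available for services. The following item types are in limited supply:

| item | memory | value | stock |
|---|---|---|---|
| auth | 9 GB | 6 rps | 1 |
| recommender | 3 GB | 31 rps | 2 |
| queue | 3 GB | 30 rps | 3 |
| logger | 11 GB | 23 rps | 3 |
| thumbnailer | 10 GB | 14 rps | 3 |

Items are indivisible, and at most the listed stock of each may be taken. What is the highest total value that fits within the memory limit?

175 rps

Top feasible selections:
- 2×recommender + 3×queue + 1×logger: memory 26, value 175
- 2×recommender + 3×queue + 1×thumbnailer: memory 25, value 166
- 1×auth + 2×recommender + 3×queue: memory 24, value 158
- 2×recommender + 3×queue: memory 15, value 152
Best: 175 rps.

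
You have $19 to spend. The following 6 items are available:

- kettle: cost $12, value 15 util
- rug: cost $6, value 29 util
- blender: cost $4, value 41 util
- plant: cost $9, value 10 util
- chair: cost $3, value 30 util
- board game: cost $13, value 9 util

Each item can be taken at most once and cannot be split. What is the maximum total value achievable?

100 util

Check high-value combinations within $19:
- rug+blender+chair: cost 6+4+3=13, value 29+41+30=100
- kettle+blender+chair: cost 12+4+3=19, value 15+41+30=86
- blender+plant+chair: cost 4+9+3=16, value 41+10+30=81
- rug+blender+plant: cost 6+4+9=19, value 29+41+10=80
- blender+chair: cost 4+3=7, value 41+30=71
Best: 100 util.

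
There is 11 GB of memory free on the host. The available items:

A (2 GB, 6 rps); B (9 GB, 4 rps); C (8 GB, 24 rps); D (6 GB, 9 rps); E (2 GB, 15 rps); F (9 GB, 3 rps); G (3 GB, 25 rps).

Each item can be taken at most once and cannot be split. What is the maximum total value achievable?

Check high-value combinations within 11 GB:
- C+G: memory 8+3=11, value 24+25=49
- D+E+G: memory 6+2+3=11, value 9+15+25=49
- A+E+G: memory 2+2+3=7, value 6+15+25=46
Best: 49 rps.

49 rps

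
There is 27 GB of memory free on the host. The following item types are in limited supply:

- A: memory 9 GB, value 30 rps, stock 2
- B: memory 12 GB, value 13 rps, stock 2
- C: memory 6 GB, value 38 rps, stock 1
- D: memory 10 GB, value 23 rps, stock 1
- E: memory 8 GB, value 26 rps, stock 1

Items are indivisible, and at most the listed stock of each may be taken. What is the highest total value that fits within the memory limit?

Top feasible selections:
- 2×A + 1×C: memory 24, value 98
- 1×A + 1×C + 1×E: memory 23, value 94
Best: 98 rps.

98 rps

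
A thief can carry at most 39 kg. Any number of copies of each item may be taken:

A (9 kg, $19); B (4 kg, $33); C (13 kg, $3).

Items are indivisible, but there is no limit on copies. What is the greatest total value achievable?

Best value-per-unit is B at 33/4, and filling with it alone uses weight 9×4=36. No mix of the others beats 9×33 = 297.

$297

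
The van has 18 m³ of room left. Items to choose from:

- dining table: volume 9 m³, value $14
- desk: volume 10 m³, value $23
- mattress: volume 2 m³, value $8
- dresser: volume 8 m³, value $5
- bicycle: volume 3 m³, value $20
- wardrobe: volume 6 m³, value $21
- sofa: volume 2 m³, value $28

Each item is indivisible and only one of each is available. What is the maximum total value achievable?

Check high-value combinations within 18 m³:
- desk+mattress+bicycle+sofa: volume 10+2+3+2=17, value 23+8+20+28=79
- mattress+bicycle+wardrobe+sofa: volume 2+3+6+2=13, value 8+20+21+28=77
- desk+wardrobe+sofa: volume 10+6+2=18, value 23+21+28=72
Best: $79.

$79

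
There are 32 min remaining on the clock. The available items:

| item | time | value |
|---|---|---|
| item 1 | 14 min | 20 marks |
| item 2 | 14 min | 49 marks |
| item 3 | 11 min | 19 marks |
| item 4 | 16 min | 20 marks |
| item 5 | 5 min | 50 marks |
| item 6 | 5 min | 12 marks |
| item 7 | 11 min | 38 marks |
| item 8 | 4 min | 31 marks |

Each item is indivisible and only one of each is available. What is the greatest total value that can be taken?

142 marks

Check high-value combinations within 32 min:
- item 2+item 5+item 6+item 8: time 14+5+5+4=28, value 49+50+12+31=142
- item 3+item 5+item 7+item 8: time 11+5+11+4=31, value 19+50+38+31=138
- item 2+item 5+item 7: time 14+5+11=30, value 49+50+38=137
- item 5+item 6+item 7+item 8: time 5+5+11+4=25, value 50+12+38+31=131
- item 2+item 5+item 8: time 14+5+4=23, value 49+50+31=130
Best: 142 marks.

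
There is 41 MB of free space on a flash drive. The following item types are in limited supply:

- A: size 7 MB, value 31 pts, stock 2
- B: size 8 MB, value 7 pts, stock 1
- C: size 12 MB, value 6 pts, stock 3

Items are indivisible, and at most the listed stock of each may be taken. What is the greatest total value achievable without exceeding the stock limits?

Best selections within size 41 and stock limits:
- 2×A + 1×B + 1×C: size 34, value 75
- 2×A + 2×C: size 38, value 74
- 2×A + 1×B: size 22, value 69
Best: 75 pts.

75 pts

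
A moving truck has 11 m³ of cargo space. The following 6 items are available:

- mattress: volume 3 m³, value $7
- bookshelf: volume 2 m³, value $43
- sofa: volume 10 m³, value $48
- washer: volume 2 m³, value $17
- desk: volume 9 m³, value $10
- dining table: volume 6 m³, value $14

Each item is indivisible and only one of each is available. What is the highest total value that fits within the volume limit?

$74

Check high-value combinations within 11 m³:
- bookshelf+washer+dining table: volume 2+2+6=10, value 43+17+14=74
- mattress+bookshelf+washer: volume 3+2+2=7, value 7+43+17=67
- mattress+bookshelf+dining table: volume 3+2+6=11, value 7+43+14=64
- bookshelf+washer: volume 2+2=4, value 43+17=60
- bookshelf+dining table: volume 2+6=8, value 43+14=57
Best: $74.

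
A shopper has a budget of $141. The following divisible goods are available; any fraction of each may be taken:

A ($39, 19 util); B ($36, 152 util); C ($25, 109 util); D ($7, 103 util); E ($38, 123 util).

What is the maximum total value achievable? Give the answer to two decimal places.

Take in order of value per unit:
- D (103/7 per unit): all 7 → value 103, running total 103.00
- C (109/25 per unit): all 25 → value 109, running total 212.00
- B (152/36 per unit): all 36 → value 152, running total 364.00
- E (123/38 per unit): all 38 → value 123, running total 487.00
- A (19/39 per unit): 35 of 39 → value 35×19/39 = 17.0513, running total 504.05
Total 504.05.

504.05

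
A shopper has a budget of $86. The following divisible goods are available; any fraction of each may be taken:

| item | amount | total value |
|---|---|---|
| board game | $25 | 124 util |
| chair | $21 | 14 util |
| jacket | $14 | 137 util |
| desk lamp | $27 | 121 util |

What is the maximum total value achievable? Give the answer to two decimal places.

395.33

Take in order of value per unit:
- jacket (137/14 per unit): all 14 → value 137, running total 137.00
- board game (124/25 per unit): all 25 → value 124, running total 261.00
- desk lamp (121/27 per unit): all 27 → value 121, running total 382.00
- chair (14/21 per unit): 20 of 21 → value 20×14/21 = 13.3333, running total 395.33
Total 395.33.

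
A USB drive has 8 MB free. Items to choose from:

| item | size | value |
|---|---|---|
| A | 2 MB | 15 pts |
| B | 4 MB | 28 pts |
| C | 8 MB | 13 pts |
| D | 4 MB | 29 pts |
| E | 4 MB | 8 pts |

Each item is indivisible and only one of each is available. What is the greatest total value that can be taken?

57 pts

Check high-value combinations within 8 MB:
- B+D: size 4+4=8, value 28+29=57
- A+D: size 2+4=6, value 15+29=44
- A+B: size 2+4=6, value 15+28=43
- D+E: size 4+4=8, value 29+8=37
Best: 57 pts.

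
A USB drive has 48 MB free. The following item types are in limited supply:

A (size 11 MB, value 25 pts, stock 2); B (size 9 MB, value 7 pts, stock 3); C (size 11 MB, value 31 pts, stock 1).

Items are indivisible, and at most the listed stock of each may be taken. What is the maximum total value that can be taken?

Best selections within size 48 and stock limits:
- 2×A + 1×B + 1×C: size 42, value 88
- 2×A + 1×C: size 33, value 81
- 1×A + 2×B + 1×C: size 40, value 70
Best: 88 pts.

88 pts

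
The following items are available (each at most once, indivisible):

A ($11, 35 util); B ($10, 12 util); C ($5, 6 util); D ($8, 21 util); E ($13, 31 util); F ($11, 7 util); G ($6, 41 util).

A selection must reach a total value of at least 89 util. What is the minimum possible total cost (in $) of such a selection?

Subsets with value ≥ 89, sorted by total cost:
- A+D+G: cost 25, value 97
- D+E+G: cost 27, value 93
Minimum cost: 25 $.

25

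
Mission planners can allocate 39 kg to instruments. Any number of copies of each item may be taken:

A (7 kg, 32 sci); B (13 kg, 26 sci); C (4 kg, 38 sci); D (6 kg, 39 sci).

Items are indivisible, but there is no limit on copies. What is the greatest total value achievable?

343 sci

Best value-per-unit is C at 38/4; filling with it alone gives 9×38 = 342.
Optimal mix: 8×C + 1×D → mass 38, value 343.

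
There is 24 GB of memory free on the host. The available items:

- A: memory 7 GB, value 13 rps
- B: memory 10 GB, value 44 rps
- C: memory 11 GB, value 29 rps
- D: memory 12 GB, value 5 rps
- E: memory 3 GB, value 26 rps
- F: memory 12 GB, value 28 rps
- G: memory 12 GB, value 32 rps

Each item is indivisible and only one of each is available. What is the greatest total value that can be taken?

Check high-value combinations within 24 GB:
- B+C+E: memory 10+11+3=24, value 44+29+26=99
- A+B+E: memory 7+10+3=20, value 13+44+26=83
- B+G: memory 10+12=22, value 44+32=76
Best: 99 rps.

99 rps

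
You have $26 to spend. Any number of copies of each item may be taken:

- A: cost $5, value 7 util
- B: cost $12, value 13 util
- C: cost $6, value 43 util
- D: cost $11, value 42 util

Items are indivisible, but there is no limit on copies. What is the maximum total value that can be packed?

172 util

Best value-per-unit is C at 43/6, and filling with it alone uses cost 4×6=24. No mix of the others beats 4×43 = 172.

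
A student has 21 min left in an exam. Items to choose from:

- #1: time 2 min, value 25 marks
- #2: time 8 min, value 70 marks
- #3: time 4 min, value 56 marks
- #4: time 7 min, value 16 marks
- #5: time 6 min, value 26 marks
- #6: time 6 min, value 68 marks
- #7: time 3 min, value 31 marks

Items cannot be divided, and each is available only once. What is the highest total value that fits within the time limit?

225 marks

Check high-value combinations within 21 min:
- #2+#3+#6+#7: time 8+4+6+3=21, value 70+56+68+31=225
- #1+#2+#3+#6: time 2+8+4+6=20, value 25+70+56+68=219
- #1+#3+#5+#6+#7: time 2+4+6+6+3=21, value 25+56+26+68+31=206
Best: 225 marks.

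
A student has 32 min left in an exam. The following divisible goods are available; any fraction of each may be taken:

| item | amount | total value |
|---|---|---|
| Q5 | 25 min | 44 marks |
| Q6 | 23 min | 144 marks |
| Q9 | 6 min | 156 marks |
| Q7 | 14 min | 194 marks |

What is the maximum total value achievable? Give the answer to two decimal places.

Take in order of value per unit:
- Q9 (156/6 per unit): all 6 → value 156, running total 156.00
- Q7 (194/14 per unit): all 14 → value 194, running total 350.00
- Q6 (144/23 per unit): 12 of 23 → value 12×144/23 = 75.1304, running total 425.13
Total 425.13.

425.13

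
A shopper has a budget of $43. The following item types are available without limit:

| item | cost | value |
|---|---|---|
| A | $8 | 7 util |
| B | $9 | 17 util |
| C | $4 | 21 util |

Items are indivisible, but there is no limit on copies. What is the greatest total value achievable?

210 util

Best value-per-unit is C at 21/4, and filling with it alone uses cost 10×4=40. No mix of the others beats 10×21 = 210.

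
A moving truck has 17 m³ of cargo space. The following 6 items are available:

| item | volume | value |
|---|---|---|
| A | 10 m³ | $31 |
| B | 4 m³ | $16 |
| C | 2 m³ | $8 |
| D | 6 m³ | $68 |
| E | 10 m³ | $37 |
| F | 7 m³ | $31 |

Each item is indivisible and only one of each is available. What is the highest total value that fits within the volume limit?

Check high-value combinations within 17 m³:
- B+D+F: volume 4+6+7=17, value 16+68+31=115
- C+D+F: volume 2+6+7=15, value 8+68+31=107
- D+E: volume 6+10=16, value 68+37=105
Best: $115.

$115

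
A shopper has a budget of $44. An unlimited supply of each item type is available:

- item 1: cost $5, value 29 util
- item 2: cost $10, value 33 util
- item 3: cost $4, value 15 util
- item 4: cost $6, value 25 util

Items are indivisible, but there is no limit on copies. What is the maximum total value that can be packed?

247 util

Best value-per-unit is item 1 at 29/5; filling with it alone gives 8×29 = 232.
Optimal mix: 8×item 1 + 1×item 3 → cost 44, value 247.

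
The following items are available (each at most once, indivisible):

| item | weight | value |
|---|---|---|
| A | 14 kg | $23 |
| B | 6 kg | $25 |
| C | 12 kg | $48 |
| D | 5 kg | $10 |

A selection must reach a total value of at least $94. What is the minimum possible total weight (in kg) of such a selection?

32

Subsets with value ≥ 94, sorted by total weight:
- A+B+C: weight 32, value 96
- A+B+C+D: weight 37, value 106
Minimum weight: 32 kg.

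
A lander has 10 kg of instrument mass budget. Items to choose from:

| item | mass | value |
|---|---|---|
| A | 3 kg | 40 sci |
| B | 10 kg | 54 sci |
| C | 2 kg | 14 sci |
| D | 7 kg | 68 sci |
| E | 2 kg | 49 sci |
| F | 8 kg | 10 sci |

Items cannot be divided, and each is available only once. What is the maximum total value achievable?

Check high-value combinations within 10 kg:
- D+E: mass 7+2=9, value 68+49=117
- A+D: mass 3+7=10, value 40+68=108
- A+C+E: mass 3+2+2=7, value 40+14+49=103
Best: 117 sci.

117 sci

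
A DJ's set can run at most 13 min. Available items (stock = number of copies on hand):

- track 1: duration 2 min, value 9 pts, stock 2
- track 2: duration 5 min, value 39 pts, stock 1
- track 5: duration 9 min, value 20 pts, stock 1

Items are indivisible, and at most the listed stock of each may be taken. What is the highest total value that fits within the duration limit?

Top feasible selections:
- 2×track 1 + 1×track 2: duration 9, value 57
- 1×track 1 + 1×track 2: duration 7, value 48
- 1×track 2: duration 5, value 39
- 2×track 1 + 1×track 5: duration 13, value 38
Best: 57 pts.

57 pts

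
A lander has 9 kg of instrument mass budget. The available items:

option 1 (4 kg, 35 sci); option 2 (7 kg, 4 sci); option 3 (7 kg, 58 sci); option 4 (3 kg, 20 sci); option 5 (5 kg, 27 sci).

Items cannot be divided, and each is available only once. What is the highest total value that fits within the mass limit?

62 sci

This is a 0/1 knapsack; check combinations near the capacity.
- option 1+option 5: mass 4+5=9, value 35+27=62
- option 3: mass 7, value 58
- option 1+option 4: mass 4+3=7, value 35+20=55
- option 4+option 5: mass 3+5=8, value 20+27=47
Best: 62 sci.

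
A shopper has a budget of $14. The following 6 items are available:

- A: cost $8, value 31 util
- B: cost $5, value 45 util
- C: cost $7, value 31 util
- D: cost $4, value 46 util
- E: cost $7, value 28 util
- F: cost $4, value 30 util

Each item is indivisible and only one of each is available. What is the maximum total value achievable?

This is a 0/1 knapsack; check combinations near the capacity.
- B+D+F: cost 5+4+4=13, value 45+46+30=121
- B+D: cost 5+4=9, value 45+46=91
- C+D: cost 7+4=11, value 31+46=77
- A+D: cost 8+4=12, value 31+46=77
Best: 121 util.

121 util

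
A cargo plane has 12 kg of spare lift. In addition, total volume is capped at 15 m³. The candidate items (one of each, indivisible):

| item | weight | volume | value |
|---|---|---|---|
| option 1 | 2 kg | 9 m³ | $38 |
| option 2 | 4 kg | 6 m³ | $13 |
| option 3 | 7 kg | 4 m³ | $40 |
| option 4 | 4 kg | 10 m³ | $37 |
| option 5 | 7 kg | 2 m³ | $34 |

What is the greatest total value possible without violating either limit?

$78

Feasible sets respecting both limits:
- option 1+option 3: weight 9, volume 13, value 78
- option 3+option 4: weight 11, volume 14, value 77
- option 1+option 5: weight 9, volume 11, value 72
Best: $78.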